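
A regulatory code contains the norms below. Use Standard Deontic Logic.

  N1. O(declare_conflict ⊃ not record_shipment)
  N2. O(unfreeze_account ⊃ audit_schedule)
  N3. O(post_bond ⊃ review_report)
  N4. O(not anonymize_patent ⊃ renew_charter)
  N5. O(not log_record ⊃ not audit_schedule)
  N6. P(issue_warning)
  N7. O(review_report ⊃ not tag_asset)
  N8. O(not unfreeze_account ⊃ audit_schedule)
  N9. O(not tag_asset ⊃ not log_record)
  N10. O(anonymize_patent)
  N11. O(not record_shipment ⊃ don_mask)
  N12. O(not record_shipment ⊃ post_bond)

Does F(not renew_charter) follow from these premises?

Premise 4 is O(not anonymize_patent ⊃ renew_charter), but O(not anonymize_patent) is not derivable from the premises, so it does not yield O(renew_charter).
No other premise forces O(renew_charter). An ideal world satisfying every premise can still have not renew_charter true, so F(not renew_charter) is not derivable.

No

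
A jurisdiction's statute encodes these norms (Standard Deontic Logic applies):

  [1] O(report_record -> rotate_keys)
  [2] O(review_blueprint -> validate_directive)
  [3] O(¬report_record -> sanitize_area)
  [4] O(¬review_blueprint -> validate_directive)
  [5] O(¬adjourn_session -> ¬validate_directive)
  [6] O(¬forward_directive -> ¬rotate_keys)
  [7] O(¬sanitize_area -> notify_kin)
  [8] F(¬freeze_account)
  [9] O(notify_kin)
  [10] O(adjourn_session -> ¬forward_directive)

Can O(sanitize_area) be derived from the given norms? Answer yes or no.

Yes

By case analysis on review_blueprint: premise 2 gives O(review_blueprint -> validate_directive) and premise 4 gives O(¬review_blueprint -> validate_directive), so O(validate_directive) either way.
Premise 5 is O(¬adjourn_session -> ¬validate_directive); contrapositively O(validate_directive -> adjourn_session). Since O(validate_directive) holds, K gives O(adjourn_session).
Premise 10 is O(adjourn_session -> ¬forward_directive); since O(adjourn_session), deontic closure gives O(¬forward_directive).
Applying K to premise 6 (O(¬forward_directive -> ¬rotate_keys)) and O(¬forward_directive) yields O(¬rotate_keys).
Premise 1 is O(report_record -> rotate_keys); contrapositively O(¬rotate_keys -> ¬report_record). Since O(¬rotate_keys) holds, K gives O(¬report_record).
From O(¬report_record) and premise 3, O(¬report_record -> sanitize_area), we obtain O(sanitize_area).
Premises 7, 8, 9 do not contribute to this derivation.
So O(sanitize_area) follows.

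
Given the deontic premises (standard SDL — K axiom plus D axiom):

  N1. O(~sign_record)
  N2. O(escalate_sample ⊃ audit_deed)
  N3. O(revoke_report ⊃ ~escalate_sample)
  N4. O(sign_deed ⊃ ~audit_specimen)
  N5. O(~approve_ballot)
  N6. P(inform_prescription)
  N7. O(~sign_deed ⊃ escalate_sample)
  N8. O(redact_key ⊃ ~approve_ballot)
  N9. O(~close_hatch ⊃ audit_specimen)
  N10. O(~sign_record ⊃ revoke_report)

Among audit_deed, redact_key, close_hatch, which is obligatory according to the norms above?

close_hatch

Premise 1 states O(~sign_record) outright.
With premise 10, O(~sign_record ⊃ revoke_report), the K-axiom yields O(revoke_report).
With premise 3, O(revoke_report ⊃ ~escalate_sample), the K-axiom yields O(~escalate_sample).
The contrapositive of premise 7 (O(~sign_deed ⊃ escalate_sample)) is O(~escalate_sample ⊃ sign_deed), and O(~escalate_sample) is already established, so O(sign_deed).
Applying K to premise 4 (O(sign_deed ⊃ ~audit_specimen)) and O(sign_deed) yields O(~audit_specimen).
Premise 9, O(~close_hatch ⊃ audit_specimen), contraposes to O(~audit_specimen ⊃ close_hatch); with O(~audit_specimen) we get O(close_hatch).
So O(close_hatch) holds — close_hatch is obligatory. None of the other listed options is made obligatory by any chain of premises.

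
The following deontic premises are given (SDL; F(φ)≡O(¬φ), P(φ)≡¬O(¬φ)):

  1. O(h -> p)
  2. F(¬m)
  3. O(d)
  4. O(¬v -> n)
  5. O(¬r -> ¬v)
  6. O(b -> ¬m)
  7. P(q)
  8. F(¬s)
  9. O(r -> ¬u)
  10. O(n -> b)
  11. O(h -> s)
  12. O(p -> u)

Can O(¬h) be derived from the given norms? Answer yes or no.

Yes

Premise 2, F(¬m), is equivalent to O(m).
The contrapositive of premise 6 (O(b -> ¬m)) is O(m -> ¬b), and O(m) is already established, so O(¬b).
Premise 10 is O(n -> b); contrapositively O(¬b -> ¬n). Since O(¬b) holds, K gives O(¬n).
Premise 4, O(¬v -> n), contraposes to O(¬n -> v); with O(¬n) we get O(v).
The contrapositive of premise 5 (O(¬r -> ¬v)) is O(v -> r), and O(v) is already established, so O(r).
From O(r) and premise 9, O(r -> ¬u), we obtain O(¬u).
Premise 12, O(p -> u), contraposes to O(¬u -> ¬p); with O(¬u) we get O(¬p).
The contrapositive of premise 1 (O(h -> p)) is O(¬p -> ¬h), and O(¬p) is already established, so O(¬h).
Premises 3, 7, 8, 11 do not contribute to this derivation.
So O(¬h) follows.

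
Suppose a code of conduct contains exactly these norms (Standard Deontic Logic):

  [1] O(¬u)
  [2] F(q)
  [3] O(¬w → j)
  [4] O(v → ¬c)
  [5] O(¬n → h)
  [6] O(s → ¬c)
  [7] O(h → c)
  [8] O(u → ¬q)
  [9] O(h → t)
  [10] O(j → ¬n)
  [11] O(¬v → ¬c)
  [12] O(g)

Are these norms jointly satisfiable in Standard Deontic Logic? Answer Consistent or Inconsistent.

Consistent

Premise 8 is O(u → ¬q); even if O(¬q) held, inferring O(u) would be affirming the consequent — invalid.
So O(u) is not derivable, and the apparent clash with O(¬u) does not arise.
A world satisfying every obligation exists (e.g. c=false, g=true, h=false, j=false, n=true, q=false, s=false, t=false, u=false, v=false, w=true); no atom is both obligatory and forbidden, so the set is consistent.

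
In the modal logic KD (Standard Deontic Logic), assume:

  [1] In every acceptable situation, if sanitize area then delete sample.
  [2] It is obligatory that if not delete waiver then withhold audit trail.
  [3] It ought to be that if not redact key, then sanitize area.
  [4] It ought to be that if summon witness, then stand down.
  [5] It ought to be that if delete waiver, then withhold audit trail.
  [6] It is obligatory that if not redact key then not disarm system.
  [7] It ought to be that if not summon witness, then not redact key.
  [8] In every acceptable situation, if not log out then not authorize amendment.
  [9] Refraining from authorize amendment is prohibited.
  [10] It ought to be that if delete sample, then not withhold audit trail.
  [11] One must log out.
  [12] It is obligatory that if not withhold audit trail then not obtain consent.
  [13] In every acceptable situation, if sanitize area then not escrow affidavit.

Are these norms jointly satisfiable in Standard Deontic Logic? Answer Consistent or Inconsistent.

Premise 8 is O(¬log_out → ¬authorize_amendment), but O(¬log_out) is not derivable from the premises, so it does not yield O(¬authorize_amendment).
So O(¬authorize_amendment) is not derivable, and the apparent clash with O(authorize_amendment) does not arise.
A world satisfying every obligation exists (e.g. authorize_amendment=true, delete_sample=false, delete_waiver=false, disarm_system=false, escrow_affidavit=false, log_out=true, obtain_consent=false, redact_key=true, sanitize_area=false, stand_down=true, summon_witness=true, withhold_audit_trail=true); no atom is both obligatory and forbidden, so the set is consistent.

Consistent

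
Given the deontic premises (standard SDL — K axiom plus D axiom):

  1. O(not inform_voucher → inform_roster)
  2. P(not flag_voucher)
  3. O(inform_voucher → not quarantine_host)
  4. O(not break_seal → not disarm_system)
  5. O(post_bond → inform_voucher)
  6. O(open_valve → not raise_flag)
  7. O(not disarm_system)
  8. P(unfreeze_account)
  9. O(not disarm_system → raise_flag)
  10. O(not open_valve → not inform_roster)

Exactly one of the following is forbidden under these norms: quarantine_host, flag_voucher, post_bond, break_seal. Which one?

quarantine_host

Premise 7 gives O(not disarm_system).
From O(not disarm_system) and premise 9, O(not disarm_system → raise_flag), we obtain O(raise_flag).
Premise 6, O(open_valve → not raise_flag), contraposes to O(raise_flag → not open_valve); with O(raise_flag) we get O(not open_valve).
From O(not open_valve) and premise 10, O(not open_valve → not inform_roster), we obtain O(not inform_roster).
The contrapositive of premise 1 (O(not inform_voucher → inform_roster)) is O(not inform_roster → inform_voucher), and O(not inform_roster) is already established, so O(inform_voucher).
Premise 3 is O(inform_voucher → not quarantine_host); since O(inform_voucher), deontic closure gives O(not quarantine_host).
So O(not quarantine_host) holds, i.e. quarantine_host is forbidden. None of the other listed options is forbidden under the premises.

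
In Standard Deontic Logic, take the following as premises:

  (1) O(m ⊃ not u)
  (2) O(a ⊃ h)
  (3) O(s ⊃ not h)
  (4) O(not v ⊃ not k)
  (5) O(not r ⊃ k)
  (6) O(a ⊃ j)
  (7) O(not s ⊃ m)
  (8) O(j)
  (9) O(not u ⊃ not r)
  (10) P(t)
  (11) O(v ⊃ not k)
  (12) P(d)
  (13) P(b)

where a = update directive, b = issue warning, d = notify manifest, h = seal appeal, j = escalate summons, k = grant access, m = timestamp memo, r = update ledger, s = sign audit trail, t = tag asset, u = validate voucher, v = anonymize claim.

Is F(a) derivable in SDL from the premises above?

Yes

Premises 11 and 4 cover both cases: O(v ⊃ not k) and O(not v ⊃ not k). Since v ∨ not v is a tautology, O(not k) follows.
The contrapositive of premise 5 (O(not r ⊃ k)) is O(not k ⊃ r), and O(not k) is already established, so O(r).
The contrapositive of premise 9 (O(not u ⊃ not r)) is O(r ⊃ u), and O(r) is already established, so O(u).
The contrapositive of premise 1 (O(m ⊃ not u)) is O(u ⊃ not m), and O(u) is already established, so O(not m).
Premise 7 is O(not s ⊃ m); contrapositively O(not m ⊃ s). Since O(not m) holds, K gives O(s).
Premise 3 is O(s ⊃ not h); since O(s), deontic closure gives O(not h).
Premise 2 is O(a ⊃ h); contrapositively O(not h ⊃ not a). Since O(not h) holds, K gives O(not a).
Premises 6, 8, 10, 12, 13 do not contribute to this derivation.
So O(not a) holds, i.e. F(a). The claim follows.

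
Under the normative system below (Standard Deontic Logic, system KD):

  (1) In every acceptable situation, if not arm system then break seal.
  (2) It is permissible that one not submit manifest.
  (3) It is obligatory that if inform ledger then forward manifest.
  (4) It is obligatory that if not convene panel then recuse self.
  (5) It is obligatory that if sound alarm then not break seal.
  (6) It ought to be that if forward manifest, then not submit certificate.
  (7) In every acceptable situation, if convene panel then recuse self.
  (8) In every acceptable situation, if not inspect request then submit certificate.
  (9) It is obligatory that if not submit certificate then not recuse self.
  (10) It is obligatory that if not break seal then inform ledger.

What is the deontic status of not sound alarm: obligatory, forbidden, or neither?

Premises 7 and 4 are O(convene_panel → recuse_self) and O(¬convene_panel → recuse_self); every ideal world satisfies convene_panel or ¬convene_panel, so in either case recuse_self holds — hence O(recuse_self).
Premise 9, O(¬submit_certificate → ¬recuse_self), contraposes to O(recuse_self → submit_certificate); with O(recuse_self) we get O(submit_certificate).
Premise 6 is O(forward_manifest → ¬submit_certificate); contrapositively O(submit_certificate → ¬forward_manifest). Since O(submit_certificate) holds, K gives O(¬forward_manifest).
Premise 3 is O(inform_ledger → forward_manifest); contrapositively O(¬forward_manifest → ¬inform_ledger). Since O(¬forward_manifest) holds, K gives O(¬inform_ledger).
Premise 10 is O(¬break_seal → inform_ledger); contrapositively O(¬inform_ledger → break_seal). Since O(¬inform_ledger) holds, K gives O(break_seal).
The contrapositive of premise 5 (O(sound_alarm → ¬break_seal)) is O(break_seal → ¬sound_alarm), and O(break_seal) is already established, so O(¬sound_alarm).
Premises 1, 2, 8 do not contribute to this derivation.
Hence ¬sound_alarm is obligatory.

Obligatory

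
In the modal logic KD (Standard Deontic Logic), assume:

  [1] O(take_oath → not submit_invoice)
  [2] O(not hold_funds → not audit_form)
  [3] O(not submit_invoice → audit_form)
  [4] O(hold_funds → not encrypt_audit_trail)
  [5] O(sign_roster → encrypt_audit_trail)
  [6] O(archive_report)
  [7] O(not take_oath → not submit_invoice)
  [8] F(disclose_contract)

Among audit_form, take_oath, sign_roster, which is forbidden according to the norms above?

sign_roster

Premises 1 and 7 cover both cases: O(take_oath → not submit_invoice) and O(not take_oath → not submit_invoice). Since take_oath ∨ not take_oath is a tautology, O(not submit_invoice) follows.
Applying K to premise 3 (O(not submit_invoice → audit_form)) and O(not submit_invoice) yields O(audit_form).
Premise 2 is O(not hold_funds → not audit_form); contrapositively O(audit_form → hold_funds). Since O(audit_form) holds, K gives O(hold_funds).
From O(hold_funds) and premise 4, O(hold_funds → not encrypt_audit_trail), we obtain O(not encrypt_audit_trail).
The contrapositive of premise 5 (O(sign_roster → encrypt_audit_trail)) is O(not encrypt_audit_trail → not sign_roster), and O(not encrypt_audit_trail) is already established, so O(not sign_roster).
So O(not sign_roster) holds, i.e. sign_roster is forbidden. None of the other listed options is forbidden under the premises.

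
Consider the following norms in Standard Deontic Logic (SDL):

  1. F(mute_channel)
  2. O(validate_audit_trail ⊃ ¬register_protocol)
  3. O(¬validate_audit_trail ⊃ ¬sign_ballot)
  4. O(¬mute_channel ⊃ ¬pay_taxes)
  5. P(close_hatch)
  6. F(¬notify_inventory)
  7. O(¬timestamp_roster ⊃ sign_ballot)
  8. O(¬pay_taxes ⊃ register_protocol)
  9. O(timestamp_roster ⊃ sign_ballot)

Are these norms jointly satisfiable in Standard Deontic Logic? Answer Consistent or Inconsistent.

Premises 9 and 7 are O(timestamp_roster ⊃ sign_ballot) and O(¬timestamp_roster ⊃ sign_ballot); every ideal world satisfies timestamp_roster or ¬timestamp_roster, so in either case sign_ballot holds — hence O(sign_ballot).
The contrapositive of premise 3 (O(¬validate_audit_trail ⊃ ¬sign_ballot)) is O(sign_ballot ⊃ validate_audit_trail), and O(sign_ballot) is already established, so O(validate_audit_trail).
From O(validate_audit_trail) and premise 2, O(validate_audit_trail ⊃ ¬register_protocol), we obtain O(¬register_protocol).
The contrapositive of premise 8 (O(¬pay_taxes ⊃ register_protocol)) is O(¬register_protocol ⊃ pay_taxes), and O(¬register_protocol) is already established, so O(pay_taxes).
Premise 4, O(¬mute_channel ⊃ ¬pay_taxes), contraposes to O(pay_taxes ⊃ mute_channel); with O(pay_taxes) we get O(mute_channel).
But premise 1, F(mute_channel), means O(¬mute_channel).
We now have both O(mute_channel) and O(¬mute_channel) — mute_channel is simultaneously obligatory and forbidden, violating the D-axiom.

Inconsistent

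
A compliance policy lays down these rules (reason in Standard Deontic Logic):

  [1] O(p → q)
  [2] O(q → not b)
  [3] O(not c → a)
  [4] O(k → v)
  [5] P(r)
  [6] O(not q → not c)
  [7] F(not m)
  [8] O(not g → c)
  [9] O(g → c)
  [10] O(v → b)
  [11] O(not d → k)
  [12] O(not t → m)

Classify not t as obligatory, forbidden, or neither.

Neither

Premise 12 is O(not t → m); even if O(m) held, inferring O(not t) would be affirming the consequent — invalid.
No premise or chain of K-axiom applications forces O(not t), and none forces O(t). So not t is neither obligatory nor forbidden under these norms.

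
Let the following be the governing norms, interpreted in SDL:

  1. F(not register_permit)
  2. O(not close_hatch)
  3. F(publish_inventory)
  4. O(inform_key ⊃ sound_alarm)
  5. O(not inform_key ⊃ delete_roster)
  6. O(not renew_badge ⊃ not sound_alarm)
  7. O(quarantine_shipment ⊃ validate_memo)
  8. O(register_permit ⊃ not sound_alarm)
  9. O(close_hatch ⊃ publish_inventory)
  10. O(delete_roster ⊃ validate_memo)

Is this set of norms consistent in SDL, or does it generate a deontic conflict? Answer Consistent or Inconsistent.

Consistent

Premise 9 is O(close_hatch ⊃ publish_inventory), but O(close_hatch) is not derivable from the premises, so it does not yield O(publish_inventory).
So O(publish_inventory) is not derivable, and the apparent clash with O(not publish_inventory) does not arise.
A world satisfying every obligation exists (e.g. close_hatch=false, delete_roster=true, inform_key=false, publish_inventory=false, quarantine_shipment=false, register_permit=true, renew_badge=false, sound_alarm=false, validate_memo=true); no atom is both obligatory and forbidden, so the set is consistent.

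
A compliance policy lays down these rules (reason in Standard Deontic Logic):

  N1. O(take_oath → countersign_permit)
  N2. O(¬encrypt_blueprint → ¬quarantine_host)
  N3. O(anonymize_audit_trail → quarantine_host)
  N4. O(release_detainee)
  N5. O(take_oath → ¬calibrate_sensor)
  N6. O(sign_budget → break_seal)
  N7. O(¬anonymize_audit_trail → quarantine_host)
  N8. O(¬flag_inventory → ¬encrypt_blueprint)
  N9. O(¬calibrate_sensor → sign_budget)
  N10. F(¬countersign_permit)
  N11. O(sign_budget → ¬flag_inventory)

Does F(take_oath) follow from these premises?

Yes

Premises 7 and 3 cover both cases: O(¬anonymize_audit_trail → quarantine_host) and O(anonymize_audit_trail → quarantine_host). Since ¬anonymize_audit_trail ∨ anonymize_audit_trail is a tautology, O(quarantine_host) follows.
The contrapositive of premise 2 (O(¬encrypt_blueprint → ¬quarantine_host)) is O(quarantine_host → encrypt_blueprint), and O(quarantine_host) is already established, so O(encrypt_blueprint).
Premise 8, O(¬flag_inventory → ¬encrypt_blueprint), contraposes to O(encrypt_blueprint → flag_inventory); with O(encrypt_blueprint) we get O(flag_inventory).
Premise 11, O(sign_budget → ¬flag_inventory), contraposes to O(flag_inventory → ¬sign_budget); with O(flag_inventory) we get O(¬sign_budget).
The contrapositive of premise 9 (O(¬calibrate_sensor → sign_budget)) is O(¬sign_budget → calibrate_sensor), and O(¬sign_budget) is already established, so O(calibrate_sensor).
Premise 5, O(take_oath → ¬calibrate_sensor), contraposes to O(calibrate_sensor → ¬take_oath); with O(calibrate_sensor) we get O(¬take_oath).
Premises 1, 4, 6, 10 do not contribute to this derivation.
So O(¬take_oath) holds, i.e. F(take_oath). The claim follows.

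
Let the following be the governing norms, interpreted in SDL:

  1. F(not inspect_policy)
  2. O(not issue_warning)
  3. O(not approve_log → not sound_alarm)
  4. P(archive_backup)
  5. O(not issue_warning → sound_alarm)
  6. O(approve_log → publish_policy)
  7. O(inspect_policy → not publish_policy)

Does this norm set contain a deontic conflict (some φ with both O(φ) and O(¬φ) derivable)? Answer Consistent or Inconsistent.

Premise 1 is F(not inspect_policy), i.e. O(inspect_policy).
Applying K to premise 7 (O(inspect_policy → not publish_policy)) and O(inspect_policy) yields O(not publish_policy).
Premise 6, O(approve_log → publish_policy), contraposes to O(not publish_policy → not approve_log); with O(not publish_policy) we get O(not approve_log).
With premise 3, O(not approve_log → not sound_alarm), the K-axiom yields O(not sound_alarm).
The contrapositive of premise 5 (O(not issue_warning → sound_alarm)) is O(not sound_alarm → issue_warning), and O(not sound_alarm) is already established, so O(issue_warning).
However, premise 2 gives O(not issue_warning).
We now have both O(issue_warning) and O(not issue_warning) — issue_warning is simultaneously obligatory and forbidden, violating the D-axiom.

Inconsistent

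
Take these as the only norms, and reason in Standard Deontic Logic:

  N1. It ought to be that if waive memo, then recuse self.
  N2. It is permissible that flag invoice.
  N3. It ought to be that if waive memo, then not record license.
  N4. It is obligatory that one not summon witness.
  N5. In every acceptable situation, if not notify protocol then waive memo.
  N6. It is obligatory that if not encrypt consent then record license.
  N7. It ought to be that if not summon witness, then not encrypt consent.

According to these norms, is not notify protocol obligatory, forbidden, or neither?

Premise 4 states O(¬summon_witness) outright.
From O(¬summon_witness) and premise 7, O(¬summon_witness → ¬encrypt_consent), we obtain O(¬encrypt_consent).
From O(¬encrypt_consent) and premise 6, O(¬encrypt_consent → record_license), we obtain O(record_license).
The contrapositive of premise 3 (O(waive_memo → ¬record_license)) is O(record_license → ¬waive_memo), and O(record_license) is already established, so O(¬waive_memo).
Premise 5, O(¬notify_protocol → waive_memo), contraposes to O(¬waive_memo → notify_protocol); with O(¬waive_memo) we get O(notify_protocol).
Premises 1, 2 do not contribute to this derivation.
Thus O(notify_protocol), which is F(¬notify_protocol): ¬notify_protocol is forbidden.

Forbidden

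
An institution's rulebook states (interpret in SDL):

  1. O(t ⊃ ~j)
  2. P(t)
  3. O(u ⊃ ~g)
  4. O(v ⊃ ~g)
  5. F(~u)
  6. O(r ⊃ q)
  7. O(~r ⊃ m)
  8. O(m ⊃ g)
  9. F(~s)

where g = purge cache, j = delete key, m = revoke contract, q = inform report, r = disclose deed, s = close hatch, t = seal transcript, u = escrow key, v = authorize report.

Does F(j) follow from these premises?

Premise 1 is O(t ⊃ ~j), but O(t) is not derivable from the premises (the permission P(t) asserts only ~O(~t), not O(t)), so it does not yield O(~j).
No other premise forces O(~j). An ideal world satisfying every premise can still have j true, so F(j) is not derivable.

No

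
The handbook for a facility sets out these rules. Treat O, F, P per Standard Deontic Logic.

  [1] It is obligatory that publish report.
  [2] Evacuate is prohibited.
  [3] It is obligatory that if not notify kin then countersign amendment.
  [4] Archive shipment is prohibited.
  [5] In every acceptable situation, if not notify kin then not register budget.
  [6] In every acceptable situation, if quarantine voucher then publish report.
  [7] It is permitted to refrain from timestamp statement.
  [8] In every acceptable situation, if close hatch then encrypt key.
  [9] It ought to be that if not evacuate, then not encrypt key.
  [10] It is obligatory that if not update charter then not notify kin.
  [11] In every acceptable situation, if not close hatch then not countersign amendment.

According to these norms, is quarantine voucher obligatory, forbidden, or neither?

Premise 6 is O(quarantine_voucher → publish_report); even if O(publish_report) held, inferring O(quarantine_voucher) would be affirming the consequent — invalid.
No premise or chain of K-axiom applications forces O(quarantine_voucher), and none forces O(¬quarantine_voucher). So quarantine_voucher is neither obligatory nor forbidden under these norms.

Neither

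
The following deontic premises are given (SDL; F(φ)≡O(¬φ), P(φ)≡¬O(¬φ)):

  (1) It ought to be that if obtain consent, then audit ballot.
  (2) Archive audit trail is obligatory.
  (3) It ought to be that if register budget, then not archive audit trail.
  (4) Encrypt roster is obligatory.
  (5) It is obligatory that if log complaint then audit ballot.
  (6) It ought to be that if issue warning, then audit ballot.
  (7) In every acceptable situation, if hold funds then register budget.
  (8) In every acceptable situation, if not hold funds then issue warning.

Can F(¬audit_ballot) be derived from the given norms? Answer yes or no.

Yes

Premise 2 states O(archive_audit_trail) outright.
Premise 3 is O(register_budget → ¬archive_audit_trail); contrapositively O(archive_audit_trail → ¬register_budget). Since O(archive_audit_trail) holds, K gives O(¬register_budget).
Premise 7 is O(hold_funds → register_budget); contrapositively O(¬register_budget → ¬hold_funds). Since O(¬register_budget) holds, K gives O(¬hold_funds).
With premise 8, O(¬hold_funds → issue_warning), the K-axiom yields O(issue_warning).
Premise 6 is O(issue_warning → audit_ballot); since O(issue_warning), deontic closure gives O(audit_ballot).
Premises 1, 4, 5 do not contribute to this derivation.
So O(audit_ballot) holds, i.e. F(¬audit_ballot). The claim follows.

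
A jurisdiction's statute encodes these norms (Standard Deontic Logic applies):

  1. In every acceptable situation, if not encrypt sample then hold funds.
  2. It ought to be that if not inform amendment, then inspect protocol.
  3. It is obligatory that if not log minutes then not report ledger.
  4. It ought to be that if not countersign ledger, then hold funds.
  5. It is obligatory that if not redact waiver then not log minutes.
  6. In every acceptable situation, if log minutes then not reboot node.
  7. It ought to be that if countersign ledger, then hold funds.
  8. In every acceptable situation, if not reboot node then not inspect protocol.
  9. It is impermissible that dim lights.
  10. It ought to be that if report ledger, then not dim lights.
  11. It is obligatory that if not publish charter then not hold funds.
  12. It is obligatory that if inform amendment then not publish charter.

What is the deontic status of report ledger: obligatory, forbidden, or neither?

Forbidden

Premises 7 and 4 are O(countersign_ledger → hold_funds) and O(¬countersign_ledger → hold_funds); every ideal world satisfies countersign_ledger or ¬countersign_ledger, so in either case hold_funds holds — hence O(hold_funds).
Premise 11 is O(¬publish_charter → ¬hold_funds); contrapositively O(hold_funds → publish_charter). Since O(hold_funds) holds, K gives O(publish_charter).
The contrapositive of premise 12 (O(inform_amendment → ¬publish_charter)) is O(publish_charter → ¬inform_amendment), and O(publish_charter) is already established, so O(¬inform_amendment).
Applying K to premise 2 (O(¬inform_amendment → inspect_protocol)) and O(¬inform_amendment) yields O(inspect_protocol).
Premise 8 is O(¬reboot_node → ¬inspect_protocol); contrapositively O(inspect_protocol → reboot_node). Since O(inspect_protocol) holds, K gives O(reboot_node).
Premise 6, O(log_minutes → ¬reboot_node), contraposes to O(reboot_node → ¬log_minutes); with O(reboot_node) we get O(¬log_minutes).
From O(¬log_minutes) and premise 3, O(¬log_minutes → ¬report_ledger), we obtain O(¬report_ledger).
Premises 1, 5, 9, 10 do not contribute to this derivation.
Thus O(¬report_ledger), which is F(report_ledger): report_ledger is forbidden.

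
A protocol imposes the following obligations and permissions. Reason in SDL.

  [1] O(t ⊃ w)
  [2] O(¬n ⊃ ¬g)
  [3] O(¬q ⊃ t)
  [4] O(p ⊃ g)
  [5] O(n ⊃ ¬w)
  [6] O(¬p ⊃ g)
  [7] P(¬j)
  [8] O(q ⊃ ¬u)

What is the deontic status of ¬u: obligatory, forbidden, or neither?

Obligatory

Premises 6 and 4 are O(¬p ⊃ g) and O(p ⊃ g); every ideal world satisfies ¬p or p, so in either case g holds — hence O(g).
The contrapositive of premise 2 (O(¬n ⊃ ¬g)) is O(g ⊃ n), and O(g) is already established, so O(n).
Applying K to premise 5 (O(n ⊃ ¬w)) and O(n) yields O(¬w).
Premise 1, O(t ⊃ w), contraposes to O(¬w ⊃ ¬t); with O(¬w) we get O(¬t).
The contrapositive of premise 3 (O(¬q ⊃ t)) is O(¬t ⊃ q), and O(¬t) is already established, so O(q).
Premise 8 is O(q ⊃ ¬u); since O(q), deontic closure gives O(¬u).
Premise 7 does not contribute to this derivation.
Hence ¬u is obligatory.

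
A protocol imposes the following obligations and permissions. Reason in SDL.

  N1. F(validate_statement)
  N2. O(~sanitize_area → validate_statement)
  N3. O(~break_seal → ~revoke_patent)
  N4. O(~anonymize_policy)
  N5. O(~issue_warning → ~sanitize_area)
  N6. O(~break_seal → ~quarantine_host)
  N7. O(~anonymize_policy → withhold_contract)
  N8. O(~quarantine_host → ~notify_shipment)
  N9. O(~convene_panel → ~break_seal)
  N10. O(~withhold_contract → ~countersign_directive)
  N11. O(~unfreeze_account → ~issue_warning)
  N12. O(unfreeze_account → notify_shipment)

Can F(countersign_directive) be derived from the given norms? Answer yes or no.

Premise 10 is O(~withhold_contract → ~countersign_directive), but O(~withhold_contract) is not derivable from the premises, so it does not yield O(~countersign_directive).
No other premise forces O(~countersign_directive). An ideal world satisfying every premise can still have countersign_directive true, so F(countersign_directive) is not derivable.

No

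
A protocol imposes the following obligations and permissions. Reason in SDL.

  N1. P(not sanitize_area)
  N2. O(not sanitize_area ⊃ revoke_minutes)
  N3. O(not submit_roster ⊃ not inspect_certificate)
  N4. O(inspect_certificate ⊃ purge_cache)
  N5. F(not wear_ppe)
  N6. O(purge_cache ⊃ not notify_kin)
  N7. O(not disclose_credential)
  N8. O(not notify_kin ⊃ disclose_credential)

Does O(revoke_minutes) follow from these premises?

No

Premise 2 is O(not sanitize_area ⊃ revoke_minutes), but O(not sanitize_area) is not derivable from the premises (the permission P(not sanitize_area) asserts only not O(sanitize_area), not O(not sanitize_area)), so it does not yield O(revoke_minutes).
No other premise forces O(revoke_minutes). An ideal world satisfying every premise can still have revoke_minutes false, so O(revoke_minutes) is not derivable.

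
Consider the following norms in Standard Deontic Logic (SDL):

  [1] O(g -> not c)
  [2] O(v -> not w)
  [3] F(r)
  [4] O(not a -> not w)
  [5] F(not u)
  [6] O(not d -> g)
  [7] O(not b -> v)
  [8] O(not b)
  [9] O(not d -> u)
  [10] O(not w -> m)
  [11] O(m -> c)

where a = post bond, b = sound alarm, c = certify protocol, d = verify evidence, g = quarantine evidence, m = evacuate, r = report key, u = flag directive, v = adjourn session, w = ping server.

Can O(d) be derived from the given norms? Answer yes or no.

Yes

Premise 8 states O(not b) outright.
Premise 7 is O(not b -> v); since O(not b), deontic closure gives O(v).
Applying K to premise 2 (O(v -> not w)) and O(v) yields O(not w).
Premise 10 is O(not w -> m); since O(not w), deontic closure gives O(m).
From O(m) and premise 11, O(m -> c), we obtain O(c).
Premise 1 is O(g -> not c); contrapositively O(c -> not g). Since O(c) holds, K gives O(not g).
The contrapositive of premise 6 (O(not d -> g)) is O(not g -> d), and O(not g) is already established, so O(d).
Premises 3, 4, 5, 9 do not contribute to this derivation.
So O(d) follows.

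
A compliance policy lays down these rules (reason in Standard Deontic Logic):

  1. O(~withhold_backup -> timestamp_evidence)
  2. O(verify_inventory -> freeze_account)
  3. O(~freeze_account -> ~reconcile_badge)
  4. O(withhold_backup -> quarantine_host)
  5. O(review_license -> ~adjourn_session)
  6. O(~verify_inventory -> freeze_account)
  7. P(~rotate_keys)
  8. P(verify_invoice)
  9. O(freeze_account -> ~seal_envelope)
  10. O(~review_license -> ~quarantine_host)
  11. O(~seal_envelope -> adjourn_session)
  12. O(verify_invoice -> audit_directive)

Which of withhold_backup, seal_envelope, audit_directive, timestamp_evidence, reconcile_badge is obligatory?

timestamp_evidence

Premises 6 and 2 are O(~verify_inventory -> freeze_account) and O(verify_inventory -> freeze_account); every ideal world satisfies ~verify_inventory or verify_inventory, so in either case freeze_account holds — hence O(freeze_account).
From O(freeze_account) and premise 9, O(freeze_account -> ~seal_envelope), we obtain O(~seal_envelope).
Premise 11 is O(~seal_envelope -> adjourn_session); since O(~seal_envelope), deontic closure gives O(adjourn_session).
The contrapositive of premise 5 (O(review_license -> ~adjourn_session)) is O(adjourn_session -> ~review_license), and O(adjourn_session) is already established, so O(~review_license).
With premise 10, O(~review_license -> ~quarantine_host), the K-axiom yields O(~quarantine_host).
Premise 4, O(withhold_backup -> quarantine_host), contraposes to O(~quarantine_host -> ~withhold_backup); with O(~quarantine_host) we get O(~withhold_backup).
From O(~withhold_backup) and premise 1, O(~withhold_backup -> timestamp_evidence), we obtain O(timestamp_evidence).
So O(timestamp_evidence) holds — timestamp_evidence is obligatory. None of the other listed options is made obligatory by any chain of premises.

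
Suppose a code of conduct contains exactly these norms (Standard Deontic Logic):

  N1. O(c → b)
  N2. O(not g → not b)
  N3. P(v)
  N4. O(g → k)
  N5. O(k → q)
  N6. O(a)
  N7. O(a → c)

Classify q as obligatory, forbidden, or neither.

Obligatory

Premise 6 gives O(a).
With premise 7, O(a → c), the K-axiom yields O(c).
From O(c) and premise 1, O(c → b), we obtain O(b).
Premise 2, O(not g → not b), contraposes to O(b → g); with O(b) we get O(g).
With premise 4, O(g → k), the K-axiom yields O(k).
From O(k) and premise 5, O(k → q), we obtain O(q).
Premise 3 does not contribute to this derivation.
Hence q is obligatory.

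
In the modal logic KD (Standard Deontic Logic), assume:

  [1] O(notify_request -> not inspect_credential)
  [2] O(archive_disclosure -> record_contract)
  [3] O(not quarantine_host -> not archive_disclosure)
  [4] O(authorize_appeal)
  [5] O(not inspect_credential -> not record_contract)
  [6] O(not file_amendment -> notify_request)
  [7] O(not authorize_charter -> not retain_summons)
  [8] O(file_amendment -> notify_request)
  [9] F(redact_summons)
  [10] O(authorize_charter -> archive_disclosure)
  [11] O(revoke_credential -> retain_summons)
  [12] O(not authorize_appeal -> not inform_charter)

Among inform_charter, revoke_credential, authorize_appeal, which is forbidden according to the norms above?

Premises 8 and 6 cover both cases: O(file_amendment -> notify_request) and O(not file_amendment -> notify_request). Since file_amendment ∨ not file_amendment is a tautology, O(notify_request) follows.
From O(notify_request) and premise 1, O(notify_request -> not inspect_credential), we obtain O(not inspect_credential).
Applying K to premise 5 (O(not inspect_credential -> not record_contract)) and O(not inspect_credential) yields O(not record_contract).
Premise 2, O(archive_disclosure -> record_contract), contraposes to O(not record_contract -> not archive_disclosure); with O(not record_contract) we get O(not archive_disclosure).
Premise 10 is O(authorize_charter -> archive_disclosure); contrapositively O(not archive_disclosure -> not authorize_charter). Since O(not archive_disclosure) holds, K gives O(not authorize_charter).
Premise 7 is O(not authorize_charter -> not retain_summons); since O(not authorize_charter), deontic closure gives O(not retain_summons).
The contrapositive of premise 11 (O(revoke_credential -> retain_summons)) is O(not retain_summons -> not revoke_credential), and O(not retain_summons) is already established, so O(not revoke_credential).
So O(not revoke_credential) holds, i.e. revoke_credential is forbidden. None of the other listed options is forbidden under the premises.

revoke_credential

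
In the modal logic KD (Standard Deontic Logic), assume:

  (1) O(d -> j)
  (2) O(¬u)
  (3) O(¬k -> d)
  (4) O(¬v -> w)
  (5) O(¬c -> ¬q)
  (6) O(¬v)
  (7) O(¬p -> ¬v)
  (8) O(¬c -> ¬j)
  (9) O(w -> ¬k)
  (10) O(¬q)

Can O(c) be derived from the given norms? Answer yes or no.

Premise 6 gives O(¬v).
From O(¬v) and premise 4, O(¬v -> w), we obtain O(w).
With premise 9, O(w -> ¬k), the K-axiom yields O(¬k).
Premise 3 is O(¬k -> d); since O(¬k), deontic closure gives O(d).
Applying K to premise 1 (O(d -> j)) and O(d) yields O(j).
Premise 8, O(¬c -> ¬j), contraposes to O(j -> c); with O(j) we get O(c).
Premises 2, 5, 7, 10 do not contribute to this derivation.
So O(c) follows.

Yes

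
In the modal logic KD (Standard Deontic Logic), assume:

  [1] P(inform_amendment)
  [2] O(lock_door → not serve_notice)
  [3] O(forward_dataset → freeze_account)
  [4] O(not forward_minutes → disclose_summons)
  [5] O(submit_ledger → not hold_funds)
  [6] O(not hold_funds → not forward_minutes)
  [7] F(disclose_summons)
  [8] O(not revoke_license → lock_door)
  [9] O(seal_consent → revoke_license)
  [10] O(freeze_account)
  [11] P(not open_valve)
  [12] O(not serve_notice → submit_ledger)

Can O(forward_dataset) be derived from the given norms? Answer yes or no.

Premise 3 is O(forward_dataset → freeze_account); even if O(freeze_account) held, inferring O(forward_dataset) would be affirming the consequent — invalid.
No other premise forces O(forward_dataset). An ideal world satisfying every premise can still have forward_dataset false, so O(forward_dataset) is not derivable.

No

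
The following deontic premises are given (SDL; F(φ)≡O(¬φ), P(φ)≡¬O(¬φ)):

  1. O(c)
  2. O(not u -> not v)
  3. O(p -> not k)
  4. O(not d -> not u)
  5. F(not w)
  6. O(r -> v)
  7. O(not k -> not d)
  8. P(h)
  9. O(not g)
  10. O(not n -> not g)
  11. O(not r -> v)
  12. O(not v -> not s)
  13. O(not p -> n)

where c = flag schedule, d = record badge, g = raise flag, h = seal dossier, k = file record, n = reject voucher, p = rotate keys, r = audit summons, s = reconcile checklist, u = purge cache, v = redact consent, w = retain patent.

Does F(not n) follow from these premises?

By case analysis on r: premise 6 gives O(r -> v) and premise 11 gives O(not r -> v), so O(v) either way.
The contrapositive of premise 2 (O(not u -> not v)) is O(v -> u), and O(v) is already established, so O(u).
Premise 4 is O(not d -> not u); contrapositively O(u -> d). Since O(u) holds, K gives O(d).
Premise 7 is O(not k -> not d); contrapositively O(d -> k). Since O(d) holds, K gives O(k).
Premise 3 is O(p -> not k); contrapositively O(k -> not p). Since O(k) holds, K gives O(not p).
From O(not p) and premise 13, O(not p -> n), we obtain O(n).
Premises 1, 5, 8, 9, 10, 12 do not contribute to this derivation.
So O(n) holds, i.e. F(not n). The claim follows.

Yes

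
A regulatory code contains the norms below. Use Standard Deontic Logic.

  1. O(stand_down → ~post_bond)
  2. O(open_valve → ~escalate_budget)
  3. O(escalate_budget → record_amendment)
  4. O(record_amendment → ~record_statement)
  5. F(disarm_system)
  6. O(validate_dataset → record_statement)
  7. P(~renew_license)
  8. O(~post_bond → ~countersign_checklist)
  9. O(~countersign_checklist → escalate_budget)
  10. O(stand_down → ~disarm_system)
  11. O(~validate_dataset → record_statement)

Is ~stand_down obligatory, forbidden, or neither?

Obligatory

By case analysis on validate_dataset: premise 6 gives O(validate_dataset → record_statement) and premise 11 gives O(~validate_dataset → record_statement), so O(record_statement) either way.
The contrapositive of premise 4 (O(record_amendment → ~record_statement)) is O(record_statement → ~record_amendment), and O(record_statement) is already established, so O(~record_amendment).
Premise 3, O(escalate_budget → record_amendment), contraposes to O(~record_amendment → ~escalate_budget); with O(~record_amendment) we get O(~escalate_budget).
Premise 9, O(~countersign_checklist → escalate_budget), contraposes to O(~escalate_budget → countersign_checklist); with O(~escalate_budget) we get O(countersign_checklist).
The contrapositive of premise 8 (O(~post_bond → ~countersign_checklist)) is O(countersign_checklist → post_bond), and O(countersign_checklist) is already established, so O(post_bond).
The contrapositive of premise 1 (O(stand_down → ~post_bond)) is O(post_bond → ~stand_down), and O(post_bond) is already established, so O(~stand_down).
Premises 2, 5, 7, 10 do not contribute to this derivation.
Hence ~stand_down is obligatory.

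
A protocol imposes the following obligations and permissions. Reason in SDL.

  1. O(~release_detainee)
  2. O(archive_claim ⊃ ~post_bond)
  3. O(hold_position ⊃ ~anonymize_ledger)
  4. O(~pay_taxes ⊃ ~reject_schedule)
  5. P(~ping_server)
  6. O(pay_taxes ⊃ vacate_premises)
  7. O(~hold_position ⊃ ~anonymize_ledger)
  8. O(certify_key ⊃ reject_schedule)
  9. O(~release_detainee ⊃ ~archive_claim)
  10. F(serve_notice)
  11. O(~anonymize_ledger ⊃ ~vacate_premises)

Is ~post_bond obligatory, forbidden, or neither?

Neither

Premise 2 is O(archive_claim ⊃ ~post_bond), but O(archive_claim) is not derivable from the premises, so it does not yield O(~post_bond).
No premise or chain of K-axiom applications forces O(~post_bond), and none forces O(post_bond). So ~post_bond is neither obligatory nor forbidden under these norms.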